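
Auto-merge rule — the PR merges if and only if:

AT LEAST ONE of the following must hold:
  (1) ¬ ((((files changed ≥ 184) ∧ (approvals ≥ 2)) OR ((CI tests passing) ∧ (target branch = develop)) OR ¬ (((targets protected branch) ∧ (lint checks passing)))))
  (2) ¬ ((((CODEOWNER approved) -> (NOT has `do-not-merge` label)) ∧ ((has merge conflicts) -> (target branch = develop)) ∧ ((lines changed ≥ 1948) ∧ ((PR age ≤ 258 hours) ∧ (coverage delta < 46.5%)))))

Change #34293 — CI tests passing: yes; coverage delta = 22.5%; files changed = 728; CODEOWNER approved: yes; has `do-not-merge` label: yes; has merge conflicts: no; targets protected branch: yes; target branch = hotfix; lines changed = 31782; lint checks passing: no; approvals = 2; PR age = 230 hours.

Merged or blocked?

Atomic conditions:
  files changed ≥ 184: 728 ≥ 184 is true
  approvals ≥ 2: 2 ≥ 2 is true
  CI tests passing: yes → true
  target branch = develop: hotfix == develop is false
  targets protected branch: yes → true
  lint checks passing: no → false
  CODEOWNER approved: yes → true
  NOT has `do-not-merge` label: yes → false
  has merge conflicts: no → false
  lines changed ≥ 1948: 31782 ≥ 1948 is true
  PR age ≤ 258 hours: 230 ≤ 258 is true
  coverage delta < 46.5%: 22.5 < 46.5 is true
Combine:
[1.1.1] true AND true = true
[1.1.2] true AND false = false
[1.1.3.1] true AND false = false
[1.1.3] NOT false = true
[1.1] true OR false OR true = true
[1] NOT true = false
[2.1.1] true → false = false
[2.1.2] false → false (antecedent false ⇒ implication holds) = true
[2.1.3.2] true AND true = true
[2.1.3] true AND true = true
[2.1] false AND true AND true = false
[2] NOT false = true
[root] false OR true = true
Overall: true → merged

Merged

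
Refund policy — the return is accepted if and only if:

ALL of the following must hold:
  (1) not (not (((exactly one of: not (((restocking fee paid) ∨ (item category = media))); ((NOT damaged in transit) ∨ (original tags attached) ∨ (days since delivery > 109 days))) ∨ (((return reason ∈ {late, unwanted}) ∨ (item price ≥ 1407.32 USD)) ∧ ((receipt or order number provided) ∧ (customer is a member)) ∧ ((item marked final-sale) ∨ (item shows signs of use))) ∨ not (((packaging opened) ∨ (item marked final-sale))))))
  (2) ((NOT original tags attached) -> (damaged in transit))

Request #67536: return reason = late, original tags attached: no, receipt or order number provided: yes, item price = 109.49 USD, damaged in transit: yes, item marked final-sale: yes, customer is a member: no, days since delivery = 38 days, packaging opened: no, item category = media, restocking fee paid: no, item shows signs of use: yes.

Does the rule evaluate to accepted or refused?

Refused

Atomic conditions:
  restocking fee paid: no → false
  item category = media: media == media is true
  NOT damaged in transit: yes → false
  original tags attached: no → false
  days since delivery > 109 days: 38 > 109 is false
  return reason ∈ {late, unwanted}: late is in the set → true
  item price ≥ 1407.32 USD: 109.49 ≥ 1407.32 is false
  receipt or order number provided: yes → true
  customer is a member: no → false
  item marked final-sale: yes → true
  item shows signs of use: yes → true
  packaging opened: no → false
  NOT original tags attached: no → true
  damaged in transit: yes → true
Combine:
[1.1.1.1.1.1] false OR true = true
[1.1.1.1.1] NOT true = false
[1.1.1.1.2] false OR false OR false = false
[1.1.1.1] exactly-one(false, false) = false
[1.1.1.2.1] true OR false = true
[1.1.1.2.2] true AND false = false
[1.1.1.2.3] true OR true = true
[1.1.1.2] true AND false AND true = false
[1.1.1.3.1] false OR true = true
[1.1.1.3] NOT true = false
[1.1.1] false OR false OR false = false
[1.1] NOT false = true
[1] NOT true = false
[2] true → true = true
[root] false AND true = false
Overall: false → refused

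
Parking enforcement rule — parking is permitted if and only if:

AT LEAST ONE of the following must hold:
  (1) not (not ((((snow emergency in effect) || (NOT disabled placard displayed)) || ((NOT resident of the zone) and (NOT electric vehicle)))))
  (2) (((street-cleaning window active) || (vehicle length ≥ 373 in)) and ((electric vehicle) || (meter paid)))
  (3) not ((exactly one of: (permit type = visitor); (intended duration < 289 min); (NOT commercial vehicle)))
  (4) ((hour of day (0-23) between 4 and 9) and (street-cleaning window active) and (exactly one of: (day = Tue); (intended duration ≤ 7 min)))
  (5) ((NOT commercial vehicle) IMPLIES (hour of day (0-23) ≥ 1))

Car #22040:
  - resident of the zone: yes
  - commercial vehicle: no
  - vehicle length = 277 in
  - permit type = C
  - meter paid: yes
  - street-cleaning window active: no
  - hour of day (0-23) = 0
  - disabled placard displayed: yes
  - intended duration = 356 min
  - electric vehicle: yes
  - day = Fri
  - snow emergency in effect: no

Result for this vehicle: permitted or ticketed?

Ticketed

Atomic conditions:
  snow emergency in effect: no → false
  NOT disabled placard displayed: yes → false
  NOT resident of the zone: yes → false
  NOT electric vehicle: yes → false
  street-cleaning window active: no → false
  vehicle length ≥ 373 in: 277 ≥ 373 is false
  electric vehicle: yes → true
  meter paid: yes → true
  permit type = visitor: C == visitor is false
  intended duration < 289 min: 356 < 289 is false
  NOT commercial vehicle: no → true
  hour of day (0-23) between 4 and 9: 0 in [4, 9] is false
  day = Tue: Fri == Tue is false
  intended duration ≤ 7 min: 356 ≤ 7 is false
  hour of day (0-23) ≥ 1: 0 ≥ 1 is false
Combine:
[1.1.1.1] false OR false = false
[1.1.1.2] false AND false = false
[1.1.1] false OR false = false
[1.1] NOT false = true
[1] NOT true = false
[2.1] false OR false = false
[2.2] true OR true = true
[2] false AND true = false
[3.1] exactly-one(false, false, true) = true
[3] NOT true = false
[4.3] exactly-one(false, false) = false
[4] false AND false AND false = false
[5] true → false = false
[root] false OR false OR false OR false OR false = false
Overall: false → ticketed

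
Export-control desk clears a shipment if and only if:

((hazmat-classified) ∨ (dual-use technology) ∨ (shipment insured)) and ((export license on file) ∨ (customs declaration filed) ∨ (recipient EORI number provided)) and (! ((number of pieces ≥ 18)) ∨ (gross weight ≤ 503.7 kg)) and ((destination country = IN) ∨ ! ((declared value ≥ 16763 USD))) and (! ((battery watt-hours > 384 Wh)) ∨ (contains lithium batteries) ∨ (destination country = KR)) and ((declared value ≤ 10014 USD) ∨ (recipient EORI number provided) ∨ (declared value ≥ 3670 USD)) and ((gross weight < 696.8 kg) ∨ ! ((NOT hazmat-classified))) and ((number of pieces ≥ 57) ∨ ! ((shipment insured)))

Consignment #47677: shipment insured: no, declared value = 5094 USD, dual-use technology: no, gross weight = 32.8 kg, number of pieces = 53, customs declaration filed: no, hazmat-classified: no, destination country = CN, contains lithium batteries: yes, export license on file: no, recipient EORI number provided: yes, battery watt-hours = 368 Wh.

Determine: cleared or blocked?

Blocked

Atomic conditions:
  hazmat-classified: no → false
  dual-use technology: no → false
  shipment insured: no → false
  export license on file: no → false
  customs declaration filed: no → false
  recipient EORI number provided: yes → true
  number of pieces ≥ 18: 53 ≥ 18 is true
  gross weight ≤ 503.7 kg: 32.8 ≤ 503.7 is true
  destination country = IN: CN == IN is false
  declared value ≥ 16763 USD: 5094 ≥ 16763 is false
  battery watt-hours > 384 Wh: 368 > 384 is false
  contains lithium batteries: yes → true
  destination country = KR: CN == KR is false
  declared value ≤ 10014 USD: 5094 ≤ 10014 is true
  declared value ≥ 3670 USD: 5094 ≥ 3670 is true
  gross weight < 696.8 kg: 32.8 < 696.8 is true
  NOT hazmat-classified: no → true
  number of pieces ≥ 57: 53 ≥ 57 is false
Combine:
[1] false OR false OR false = false
[2] false OR false OR true = true
[3.1] NOT true = false
[3] false OR true = true
[4.2] NOT false = true
[4] false OR true = true
[5.1] NOT false = true
[5] true OR true OR false = true
[6] true OR true OR true = true
[7.2] NOT true = false
[7] true OR false = true
[8.2] NOT false = true
[8] false OR true = true
[root] false AND true AND true AND true AND true AND true AND true AND true = false
Overall: false → blocked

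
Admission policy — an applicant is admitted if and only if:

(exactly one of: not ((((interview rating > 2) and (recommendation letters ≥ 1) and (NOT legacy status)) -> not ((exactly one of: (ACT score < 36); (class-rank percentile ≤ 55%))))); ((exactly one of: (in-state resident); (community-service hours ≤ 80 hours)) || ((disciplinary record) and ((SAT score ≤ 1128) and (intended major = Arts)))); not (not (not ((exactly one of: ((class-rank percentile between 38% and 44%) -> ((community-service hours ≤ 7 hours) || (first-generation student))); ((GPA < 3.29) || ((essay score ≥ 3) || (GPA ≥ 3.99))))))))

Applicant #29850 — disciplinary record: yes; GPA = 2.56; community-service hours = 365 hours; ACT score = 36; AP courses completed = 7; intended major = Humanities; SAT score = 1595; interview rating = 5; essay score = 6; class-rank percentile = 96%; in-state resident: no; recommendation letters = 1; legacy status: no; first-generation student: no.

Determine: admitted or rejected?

Atomic conditions:
  interview rating > 2: 5 > 2 is true
  recommendation letters ≥ 1: 1 ≥ 1 is true
  NOT legacy status: no → true
  ACT score < 36: 36 < 36 is false
  class-rank percentile ≤ 55%: 96 ≤ 55 is false
  in-state resident: no → false
  community-service hours ≤ 80 hours: 365 ≤ 80 is false
  disciplinary record: yes → true
  SAT score ≤ 1128: 1595 ≤ 1128 is false
  intended major = Arts: Humanities == Arts is false
  class-rank percentile between 38% and 44%: 96 in [38, 44] is false
  community-service hours ≤ 7 hours: 365 ≤ 7 is false
  first-generation student: no → false
  GPA < 3.29: 2.56 < 3.29 is true
  essay score ≥ 3: 6 ≥ 3 is true
  GPA ≥ 3.99: 2.56 ≥ 3.99 is false
Combine:
[1.1.1] true AND true AND true = true
[1.1.2.1] exactly-one(false, false) = false
[1.1.2] NOT false = true
[1.1] true → true = true
[1] NOT true = false
[2.1] exactly-one(false, false) = false
[2.2.2] false AND false = false
[2.2] true AND false = false
[2] false OR false = false
[3.1.1.1.1.2] false OR false = false
[3.1.1.1.1] false → false (antecedent false ⇒ implication holds) = true
[3.1.1.1.2.2] true OR false = true
[3.1.1.1.2] true OR true = true
[3.1.1.1] exactly-one(true, true) = false
[3.1.1] NOT false = true
[3.1] NOT true = false
[3] NOT false = true
[root] exactly-one(false, false, true) = true
Overall: true → admitted

Admitted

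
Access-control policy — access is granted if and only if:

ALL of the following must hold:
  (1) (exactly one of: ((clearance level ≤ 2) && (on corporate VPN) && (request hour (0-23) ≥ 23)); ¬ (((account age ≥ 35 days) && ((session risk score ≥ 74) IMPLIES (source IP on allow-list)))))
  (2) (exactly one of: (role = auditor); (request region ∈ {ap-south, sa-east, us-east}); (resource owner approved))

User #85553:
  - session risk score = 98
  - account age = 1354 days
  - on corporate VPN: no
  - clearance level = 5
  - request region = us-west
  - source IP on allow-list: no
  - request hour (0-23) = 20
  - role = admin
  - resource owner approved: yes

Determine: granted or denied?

Atomic conditions:
  clearance level ≤ 2: 5 ≤ 2 is false
  on corporate VPN: no → false
  request hour (0-23) ≥ 23: 20 ≥ 23 is false
  account age ≥ 35 days: 1354 ≥ 35 is true
  session risk score ≥ 74: 98 ≥ 74 is true
  source IP on allow-list: no → false
  role = auditor: admin == auditor is false
  request region ∈ {ap-south, sa-east, us-east}: us-west is not in the set → false
  resource owner approved: yes → true
Combine:
[1.1] false AND false AND false = false
[1.2.1.2] true → false = false
[1.2.1] true AND false = false
[1.2] NOT false = true
[1] exactly-one(false, true) = true
[2] exactly-one(false, false, true) = true
[root] true AND true = true
Overall: true → granted

Granted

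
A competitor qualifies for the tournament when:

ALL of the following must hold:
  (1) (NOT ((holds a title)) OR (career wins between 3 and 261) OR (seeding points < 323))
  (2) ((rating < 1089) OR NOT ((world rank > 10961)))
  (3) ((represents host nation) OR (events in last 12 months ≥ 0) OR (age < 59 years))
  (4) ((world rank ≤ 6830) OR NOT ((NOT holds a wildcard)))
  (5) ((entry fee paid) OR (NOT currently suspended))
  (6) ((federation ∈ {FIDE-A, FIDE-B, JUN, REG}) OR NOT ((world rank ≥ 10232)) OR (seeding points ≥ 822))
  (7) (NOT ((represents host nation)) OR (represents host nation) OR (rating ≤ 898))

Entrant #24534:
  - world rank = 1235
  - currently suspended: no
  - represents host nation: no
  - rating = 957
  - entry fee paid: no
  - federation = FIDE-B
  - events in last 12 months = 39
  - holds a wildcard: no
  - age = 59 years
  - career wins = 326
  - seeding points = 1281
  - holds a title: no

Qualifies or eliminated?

Qualifies

Atomic conditions:
  holds a title: no → false
  career wins between 3 and 261: 326 in [3, 261] is false
  seeding points < 323: 1281 < 323 is false
  rating < 1089: 957 < 1089 is true
  world rank > 10961: 1235 > 10961 is false
  represents host nation: no → false
  events in last 12 months ≥ 0: 39 ≥ 0 is true
  age < 59 years: 59 < 59 is false
  world rank ≤ 6830: 1235 ≤ 6830 is true
  NOT holds a wildcard: no → true
  entry fee paid: no → false
  NOT currently suspended: no → true
  federation ∈ {FIDE-A, FIDE-B, JUN, REG}: FIDE-B is in the set → true
  world rank ≥ 10232: 1235 ≥ 10232 is false
  seeding points ≥ 822: 1281 ≥ 822 is true
  rating ≤ 898: 957 ≤ 898 is false
Combine:
[1.1] NOT false = true
[1] true OR false OR false = true
[2.2] NOT false = true
[2] true OR true = true
[3] false OR true OR false = true
[4.2] NOT true = false
[4] true OR false = true
[5] false OR true = true
[6.2] NOT false = true
[6] true OR true OR true = true
[7.1] NOT false = true
[7] true OR false OR false = true
[root] true AND true AND true AND true AND true AND true AND true = true
Overall: true → qualifies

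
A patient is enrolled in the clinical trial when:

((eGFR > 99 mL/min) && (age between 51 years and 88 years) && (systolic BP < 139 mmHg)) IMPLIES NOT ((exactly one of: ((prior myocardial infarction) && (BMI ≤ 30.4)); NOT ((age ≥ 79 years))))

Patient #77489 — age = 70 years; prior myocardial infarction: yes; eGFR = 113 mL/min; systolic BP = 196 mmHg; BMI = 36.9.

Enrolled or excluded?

Atomic conditions:
  eGFR > 99 mL/min: 113 > 99 is true
  age between 51 years and 88 years: 70 in [51, 88] is true
  systolic BP < 139 mmHg: 196 < 139 is false
  prior myocardial infarction: yes → true
  BMI ≤ 30.4: 36.9 ≤ 30.4 is false
  age ≥ 79 years: 70 ≥ 79 is false
Combine:
[1] true AND true AND false = false
[2.1.1] true AND false = false
[2.1.2] NOT false = true
[2.1] exactly-one(false, true) = true
[2] NOT true = false
[root] false → false (antecedent false ⇒ implication holds) = true
Overall: true → enrolled

Enrolled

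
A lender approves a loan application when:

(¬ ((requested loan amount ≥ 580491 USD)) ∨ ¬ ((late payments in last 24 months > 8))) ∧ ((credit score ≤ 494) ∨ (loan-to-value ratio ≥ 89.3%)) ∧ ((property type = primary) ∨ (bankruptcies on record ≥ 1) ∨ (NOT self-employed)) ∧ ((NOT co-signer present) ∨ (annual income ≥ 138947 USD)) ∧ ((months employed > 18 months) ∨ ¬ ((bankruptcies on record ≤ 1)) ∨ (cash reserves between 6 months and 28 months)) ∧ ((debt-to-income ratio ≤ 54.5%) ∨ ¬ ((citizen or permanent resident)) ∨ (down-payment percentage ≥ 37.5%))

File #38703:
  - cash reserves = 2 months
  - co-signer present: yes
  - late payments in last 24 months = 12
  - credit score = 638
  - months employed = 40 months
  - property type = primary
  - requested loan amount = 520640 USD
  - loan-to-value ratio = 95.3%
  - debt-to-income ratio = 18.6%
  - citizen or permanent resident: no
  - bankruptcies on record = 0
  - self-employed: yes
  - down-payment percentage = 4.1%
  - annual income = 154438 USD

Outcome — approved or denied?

Approved

Atomic conditions:
  requested loan amount ≥ 580491 USD: 520640 ≥ 580491 is false
  late payments in last 24 months > 8: 12 > 8 is true
  credit score ≤ 494: 638 ≤ 494 is false
  loan-to-value ratio ≥ 89.3%: 95.3 ≥ 89.3 is true
  property type = primary: primary == primary is true
  bankruptcies on record ≥ 1: 0 ≥ 1 is false
  NOT self-employed: yes → false
  NOT co-signer present: yes → false
  annual income ≥ 138947 USD: 154438 ≥ 138947 is true
  months employed > 18 months: 40 > 18 is true
  bankruptcies on record ≤ 1: 0 ≤ 1 is true
  cash reserves between 6 months and 28 months: 2 in [6, 28] is false
  debt-to-income ratio ≤ 54.5%: 18.6 ≤ 54.5 is true
  citizen or permanent resident: no → false
  down-payment percentage ≥ 37.5%: 4.1 ≥ 37.5 is false
Combine:
[1.1] NOT false = true
[1.2] NOT true = false
[1] true OR false = true
[2] false OR true = true
[3] true OR false OR false = true
[4] false OR true = true
[5.2] NOT true = false
[5] true OR false OR false = true
[6.2] NOT false = true
[6] true OR true OR false = true
[root] true AND true AND true AND true AND true AND true = true
Overall: true → approved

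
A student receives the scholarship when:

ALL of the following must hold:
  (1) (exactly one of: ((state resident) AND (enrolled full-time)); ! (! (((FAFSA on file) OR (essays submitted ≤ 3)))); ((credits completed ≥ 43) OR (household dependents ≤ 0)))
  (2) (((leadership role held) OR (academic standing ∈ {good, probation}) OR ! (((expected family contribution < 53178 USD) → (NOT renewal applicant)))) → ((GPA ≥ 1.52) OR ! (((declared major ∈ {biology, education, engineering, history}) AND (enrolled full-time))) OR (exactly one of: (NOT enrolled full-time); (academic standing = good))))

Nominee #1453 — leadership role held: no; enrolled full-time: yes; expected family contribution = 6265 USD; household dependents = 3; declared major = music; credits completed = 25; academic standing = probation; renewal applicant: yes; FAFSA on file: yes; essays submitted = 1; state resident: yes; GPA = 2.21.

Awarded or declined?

Atomic conditions:
  state resident: yes → true
  enrolled full-time: yes → true
  FAFSA on file: yes → true
  essays submitted ≤ 3: 1 ≤ 3 is true
  credits completed ≥ 43: 25 ≥ 43 is false
  household dependents ≤ 0: 3 ≤ 0 is false
  leadership role held: no → false
  academic standing ∈ {good, probation}: probation is in the set → true
  expected family contribution < 53178 USD: 6265 < 53178 is true
  NOT renewal applicant: yes → false
  GPA ≥ 1.52: 2.21 ≥ 1.52 is true
  declared major ∈ {biology, education, engineering, history}: music is not in the set → false
  NOT enrolled full-time: yes → false
  academic standing = good: probation == good is false
Combine:
[1.1] true AND true = true
[1.2.1.1] true OR true = true
[1.2.1] NOT true = false
[1.2] NOT false = true
[1.3] false OR false = false
[1] exactly-one(true, true, false) = false
[2.1.3.1] true → false = false
[2.1.3] NOT false = true
[2.1] false OR true OR true = true
[2.2.2.1] false AND true = false
[2.2.2] NOT false = true
[2.2.3] exactly-one(false, false) = false
[2.2] true OR true OR false = true
[2] true → true = true
[root] false AND true = false
Overall: false → declined

Declined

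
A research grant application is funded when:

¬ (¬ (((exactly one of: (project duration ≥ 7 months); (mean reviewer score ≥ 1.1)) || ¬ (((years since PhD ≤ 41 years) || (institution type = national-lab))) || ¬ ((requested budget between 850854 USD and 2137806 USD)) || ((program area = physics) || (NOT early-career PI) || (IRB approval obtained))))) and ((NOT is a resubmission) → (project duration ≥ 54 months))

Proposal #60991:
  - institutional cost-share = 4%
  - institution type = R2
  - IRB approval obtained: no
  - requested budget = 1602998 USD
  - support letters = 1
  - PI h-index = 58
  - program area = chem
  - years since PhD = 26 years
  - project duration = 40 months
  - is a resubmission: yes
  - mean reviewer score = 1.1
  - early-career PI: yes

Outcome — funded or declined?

Atomic conditions:
  project duration ≥ 7 months: 40 ≥ 7 is true
  mean reviewer score ≥ 1.1: 1.1 ≥ 1.1 is true
  years since PhD ≤ 41 years: 26 ≤ 41 is true
  institution type = national-lab: R2 == national-lab is false
  requested budget between 850854 USD and 2137806 USD: 1602998 in [850854, 2137806] is true
  program area = physics: chem == physics is false
  NOT early-career PI: yes → false
  IRB approval obtained: no → false
  NOT is a resubmission: yes → false
  project duration ≥ 54 months: 40 ≥ 54 is false
Combine:
[1.1.1.1] exactly-one(true, true) = false
[1.1.1.2.1] true OR false = true
[1.1.1.2] NOT true = false
[1.1.1.3] NOT true = false
[1.1.1.4] false OR false OR false = false
[1.1.1] false OR false OR false OR false = false
[1.1] NOT false = true
[1] NOT true = false
[2] false → false (antecedent false ⇒ implication holds) = true
[root] false AND true = false
Overall: false → declined

Declined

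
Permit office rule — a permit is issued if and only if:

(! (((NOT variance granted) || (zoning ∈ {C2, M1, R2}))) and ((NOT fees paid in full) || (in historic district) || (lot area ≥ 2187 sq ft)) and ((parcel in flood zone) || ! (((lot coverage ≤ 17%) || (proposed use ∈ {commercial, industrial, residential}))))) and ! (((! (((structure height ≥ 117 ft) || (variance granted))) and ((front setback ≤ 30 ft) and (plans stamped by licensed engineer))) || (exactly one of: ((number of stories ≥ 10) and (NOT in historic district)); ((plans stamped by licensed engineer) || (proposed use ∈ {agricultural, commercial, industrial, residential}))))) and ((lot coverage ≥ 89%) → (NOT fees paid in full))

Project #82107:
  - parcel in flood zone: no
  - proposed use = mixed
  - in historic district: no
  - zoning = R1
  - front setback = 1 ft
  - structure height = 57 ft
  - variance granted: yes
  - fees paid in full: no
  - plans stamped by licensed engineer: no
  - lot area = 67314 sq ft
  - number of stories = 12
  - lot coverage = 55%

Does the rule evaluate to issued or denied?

Atomic conditions:
  NOT variance granted: yes → false
  zoning ∈ {C2, M1, R2}: R1 is not in the set → false
  NOT fees paid in full: no → true
  in historic district: no → false
  lot area ≥ 2187 sq ft: 67314 ≥ 2187 is true
  parcel in flood zone: no → false
  lot coverage ≤ 17%: 55 ≤ 17 is false
  proposed use ∈ {commercial, industrial, residential}: mixed is not in the set → false
  structure height ≥ 117 ft: 57 ≥ 117 is false
  variance granted: yes → true
  front setback ≤ 30 ft: 1 ≤ 30 is true
  plans stamped by licensed engineer: no → false
  number of stories ≥ 10: 12 ≥ 10 is true
  NOT in historic district: no → true
  proposed use ∈ {agricultural, commercial, industrial, residential}: mixed is not in the set → false
  lot coverage ≥ 89%: 55 ≥ 89 is false
Combine:
[1.1.1] false OR false = false
[1.1] NOT false = true
[1.2] true OR false OR true = true
[1.3.2.1] false OR false = false
[1.3.2] NOT false = true
[1.3] false OR true = true
[1] true AND true AND true = true
[2.1.1.1.1] false OR true = true
[2.1.1.1] NOT true = false
[2.1.1.2] true AND false = false
[2.1.1] false AND false = false
[2.1.2.1] true AND true = true
[2.1.2.2] false OR false = false
[2.1.2] exactly-one(true, false) = true
[2.1] false OR true = true
[2] NOT true = false
[3] false → true (antecedent false ⇒ implication holds) = true
[root] true AND false AND true = false
Overall: false → denied

Denied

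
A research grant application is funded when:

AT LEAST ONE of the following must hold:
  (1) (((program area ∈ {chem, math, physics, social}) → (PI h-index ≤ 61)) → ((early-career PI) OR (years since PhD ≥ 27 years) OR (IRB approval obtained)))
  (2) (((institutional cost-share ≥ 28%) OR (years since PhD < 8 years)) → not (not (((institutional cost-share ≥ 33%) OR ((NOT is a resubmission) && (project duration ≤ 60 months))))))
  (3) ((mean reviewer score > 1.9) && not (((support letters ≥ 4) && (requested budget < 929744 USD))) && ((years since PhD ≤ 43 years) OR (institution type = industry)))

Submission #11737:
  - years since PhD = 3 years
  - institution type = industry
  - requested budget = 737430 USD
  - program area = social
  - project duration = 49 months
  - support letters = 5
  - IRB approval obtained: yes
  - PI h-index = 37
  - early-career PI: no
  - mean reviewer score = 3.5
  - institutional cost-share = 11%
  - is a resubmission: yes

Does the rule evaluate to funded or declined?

Atomic conditions:
  program area ∈ {chem, math, physics, social}: social is in the set → true
  PI h-index ≤ 61: 37 ≤ 61 is true
  early-career PI: no → false
  years since PhD ≥ 27 years: 3 ≥ 27 is false
  IRB approval obtained: yes → true
  institutional cost-share ≥ 28%: 11 ≥ 28 is false
  years since PhD < 8 years: 3 < 8 is true
  institutional cost-share ≥ 33%: 11 ≥ 33 is false
  NOT is a resubmission: yes → false
  project duration ≤ 60 months: 49 ≤ 60 is true
  mean reviewer score > 1.9: 3.5 > 1.9 is true
  support letters ≥ 4: 5 ≥ 4 is true
  requested budget < 929744 USD: 737430 < 929744 is true
  years since PhD ≤ 43 years: 3 ≤ 43 is true
  institution type = industry: industry == industry is true
Combine:
[1.1] true → true = true
[1.2] false OR false OR true = true
[1] true → true = true
[2.1] false OR true = true
[2.2.1.1.2] false AND true = false
[2.2.1.1] false OR false = false
[2.2.1] NOT false = true
[2.2] NOT true = false
[2] true → false = false
[3.2.1] true AND true = true
[3.2] NOT true = false
[3.3] true OR true = true
[3] true AND false AND true = false
[root] true OR false OR false = true
Overall: true → funded

Funded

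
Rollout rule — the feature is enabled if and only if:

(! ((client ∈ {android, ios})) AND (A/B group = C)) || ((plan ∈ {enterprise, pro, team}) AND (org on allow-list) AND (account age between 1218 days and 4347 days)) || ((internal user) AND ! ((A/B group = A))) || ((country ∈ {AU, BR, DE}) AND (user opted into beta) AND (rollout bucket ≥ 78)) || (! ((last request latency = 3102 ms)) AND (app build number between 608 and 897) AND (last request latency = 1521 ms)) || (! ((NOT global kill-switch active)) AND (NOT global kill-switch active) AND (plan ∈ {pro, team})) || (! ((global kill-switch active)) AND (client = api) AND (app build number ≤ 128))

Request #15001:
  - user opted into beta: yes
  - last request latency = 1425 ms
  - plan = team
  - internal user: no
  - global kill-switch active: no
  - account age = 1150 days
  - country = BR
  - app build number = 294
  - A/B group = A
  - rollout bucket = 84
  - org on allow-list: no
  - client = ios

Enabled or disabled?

Atomic conditions:
  client ∈ {android, ios}: ios is in the set → true
  A/B group = C: A == C is false
  plan ∈ {enterprise, pro, team}: team is in the set → true
  org on allow-list: no → false
  account age between 1218 days and 4347 days: 1150 in [1218, 4347] is false
  internal user: no → false
  A/B group = A: A == A is true
  country ∈ {AU, BR, DE}: BR is in the set → true
  user opted into beta: yes → true
  rollout bucket ≥ 78: 84 ≥ 78 is true
  last request latency = 3102 ms: 1425 == 3102 is false
  app build number between 608 and 897: 294 in [608, 897] is false
  last request latency = 1521 ms: 1425 == 1521 is false
  NOT global kill-switch active: no → true
  plan ∈ {pro, team}: team is in the set → true
  global kill-switch active: no → false
  client = api: ios == api is false
  app build number ≤ 128: 294 ≤ 128 is false
Combine:
[1.1] NOT true = false
[1] false AND false = false
[2] true AND false AND false = false
[3.2] NOT true = false
[3] false AND false = false
[4] true AND true AND true = true
[5.1] NOT false = true
[5] true AND false AND false = false
[6.1] NOT true = false
[6] false AND true AND true = false
[7.1] NOT false = true
[7] true AND false AND false = false
[root] false OR false OR false OR true OR false OR false OR false = true
Overall: true → enabled

Enabled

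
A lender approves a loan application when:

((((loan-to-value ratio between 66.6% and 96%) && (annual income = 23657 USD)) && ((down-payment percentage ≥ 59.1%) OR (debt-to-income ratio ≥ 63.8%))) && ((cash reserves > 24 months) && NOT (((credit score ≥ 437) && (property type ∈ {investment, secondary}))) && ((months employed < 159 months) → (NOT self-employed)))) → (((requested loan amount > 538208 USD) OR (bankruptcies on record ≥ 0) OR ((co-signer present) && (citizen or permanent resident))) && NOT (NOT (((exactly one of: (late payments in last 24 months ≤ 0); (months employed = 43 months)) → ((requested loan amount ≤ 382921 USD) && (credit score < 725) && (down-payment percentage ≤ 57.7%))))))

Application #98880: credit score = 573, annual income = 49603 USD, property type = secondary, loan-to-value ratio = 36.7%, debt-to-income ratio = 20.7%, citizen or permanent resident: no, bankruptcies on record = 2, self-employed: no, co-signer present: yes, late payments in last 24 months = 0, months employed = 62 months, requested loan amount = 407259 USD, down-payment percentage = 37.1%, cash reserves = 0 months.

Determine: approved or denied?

Approved

Atomic conditions:
  loan-to-value ratio between 66.6% and 96%: 36.7 in [66.6, 96] is false
  annual income = 23657 USD: 49603 == 23657 is false
  down-payment percentage ≥ 59.1%: 37.1 ≥ 59.1 is false
  debt-to-income ratio ≥ 63.8%: 20.7 ≥ 63.8 is false
  cash reserves > 24 months: 0 > 24 is false
  credit score ≥ 437: 573 ≥ 437 is true
  property type ∈ {investment, secondary}: secondary is in the set → true
  months employed < 159 months: 62 < 159 is true
  NOT self-employed: no → true
  requested loan amount > 538208 USD: 407259 > 538208 is false
  bankruptcies on record ≥ 0: 2 ≥ 0 is true
  co-signer present: yes → true
  citizen or permanent resident: no → false
  late payments in last 24 months ≤ 0: 0 ≤ 0 is true
  months employed = 43 months: 62 == 43 is false
  requested loan amount ≤ 382921 USD: 407259 ≤ 382921 is false
  credit score < 725: 573 < 725 is true
  down-payment percentage ≤ 57.7%: 37.1 ≤ 57.7 is true
Combine:
[1.1.1] false AND false = false
[1.1.2] false OR false = false
[1.1] false AND false = false
[1.2.2.1] true AND true = true
[1.2.2] NOT true = false
[1.2.3] true → true = true
[1.2] false AND false AND true = false
[1] false AND false = false
[2.1.3] true AND false = false
[2.1] false OR true OR false = true
[2.2.1.1.1] exactly-one(true, false) = true
[2.2.1.1.2] false AND true AND true = false
[2.2.1.1] true → false = false
[2.2.1] NOT false = true
[2.2] NOT true = false
[2] true AND false = false
[root] false → false (antecedent false ⇒ implication holds) = true
Overall: true → approved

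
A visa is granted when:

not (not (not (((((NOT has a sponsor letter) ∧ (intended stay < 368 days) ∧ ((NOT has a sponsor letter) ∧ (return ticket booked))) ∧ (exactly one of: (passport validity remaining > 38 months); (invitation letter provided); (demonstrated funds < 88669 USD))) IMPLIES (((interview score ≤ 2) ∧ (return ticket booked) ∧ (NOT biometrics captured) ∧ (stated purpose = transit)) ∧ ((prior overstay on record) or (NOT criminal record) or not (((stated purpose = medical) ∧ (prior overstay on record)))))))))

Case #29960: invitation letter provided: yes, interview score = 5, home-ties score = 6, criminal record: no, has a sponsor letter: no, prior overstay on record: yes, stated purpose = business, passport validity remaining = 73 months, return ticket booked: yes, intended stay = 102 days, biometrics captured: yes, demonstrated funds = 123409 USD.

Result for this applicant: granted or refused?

Atomic conditions:
  NOT has a sponsor letter: no → true
  intended stay < 368 days: 102 < 368 is true
  return ticket booked: yes → true
  passport validity remaining > 38 months: 73 > 38 is true
  invitation letter provided: yes → true
  demonstrated funds < 88669 USD: 123409 < 88669 is false
  interview score ≤ 2: 5 ≤ 2 is false
  NOT biometrics captured: yes → false
  stated purpose = transit: business == transit is false
  prior overstay on record: yes → true
  NOT criminal record: no → true
  stated purpose = medical: business == medical is false
Combine:
[1.1.1.1.1.3] true AND true = true
[1.1.1.1.1] true AND true AND true = true
[1.1.1.1.2] exactly-one(true, true, false) = false
[1.1.1.1] true AND false = false
[1.1.1.2.1] false AND true AND false AND false = false
[1.1.1.2.2.3.1] false AND true = false
[1.1.1.2.2.3] NOT false = true
[1.1.1.2.2] true OR true OR true = true
[1.1.1.2] false AND true = false
[1.1.1] false → false (antecedent false ⇒ implication holds) = true
[1.1] NOT true = false
[1] NOT false = true
[root] NOT true = false
Overall: false → refused

Refused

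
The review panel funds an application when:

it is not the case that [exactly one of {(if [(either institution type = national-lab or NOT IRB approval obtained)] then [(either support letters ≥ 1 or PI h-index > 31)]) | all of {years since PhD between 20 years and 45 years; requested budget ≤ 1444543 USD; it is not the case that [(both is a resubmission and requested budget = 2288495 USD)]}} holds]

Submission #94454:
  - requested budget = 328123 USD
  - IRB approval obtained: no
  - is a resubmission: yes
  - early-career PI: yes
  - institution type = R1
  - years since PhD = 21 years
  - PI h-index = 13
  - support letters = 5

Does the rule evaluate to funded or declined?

Funded

Atomic conditions:
  institution type = national-lab: R1 == national-lab is false
  NOT IRB approval obtained: no → true
  support letters ≥ 1: 5 ≥ 1 is true
  PI h-index > 31: 13 > 31 is false
  years since PhD between 20 years and 45 years: 21 in [20, 45] is true
  requested budget ≤ 1444543 USD: 328123 ≤ 1444543 is true
  is a resubmission: yes → true
  requested budget = 2288495 USD: 328123 == 2288495 is false
Combine:
[1.1.1] false OR true = true
[1.1.2] true OR false = true
[1.1] true → true = true
[1.2.3.1] true AND false = false
[1.2.3] NOT false = true
[1.2] true AND true AND true = true
[1] exactly-one(true, true) = false
[root] NOT false = true
Overall: true → funded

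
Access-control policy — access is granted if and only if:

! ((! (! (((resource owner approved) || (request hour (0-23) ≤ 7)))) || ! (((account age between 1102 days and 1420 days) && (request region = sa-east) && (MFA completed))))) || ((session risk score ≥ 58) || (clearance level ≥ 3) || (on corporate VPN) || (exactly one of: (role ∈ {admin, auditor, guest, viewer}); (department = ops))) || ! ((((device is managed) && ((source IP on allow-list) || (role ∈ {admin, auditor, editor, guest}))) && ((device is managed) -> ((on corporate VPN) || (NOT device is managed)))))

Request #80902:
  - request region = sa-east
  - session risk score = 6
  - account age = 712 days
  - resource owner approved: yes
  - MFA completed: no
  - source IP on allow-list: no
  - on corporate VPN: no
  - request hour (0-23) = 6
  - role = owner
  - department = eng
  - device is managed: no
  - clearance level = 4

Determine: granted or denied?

Atomic conditions:
  resource owner approved: yes → true
  request hour (0-23) ≤ 7: 6 ≤ 7 is true
  account age between 1102 days and 1420 days: 712 in [1102, 1420] is false
  request region = sa-east: sa-east == sa-east is true
  MFA completed: no → false
  session risk score ≥ 58: 6 ≥ 58 is false
  clearance level ≥ 3: 4 ≥ 3 is true
  on corporate VPN: no → false
  role ∈ {admin, auditor, guest, viewer}: owner is not in the set → false
  department = ops: eng == ops is false
  device is managed: no → false
  source IP on allow-list: no → false
  role ∈ {admin, auditor, editor, guest}: owner is not in the set → false
  NOT device is managed: no → true
Combine:
[1.1.1.1.1] true OR true = true
[1.1.1.1] NOT true = false
[1.1.1] NOT false = true
[1.1.2.1] false AND true AND false = false
[1.1.2] NOT false = true
[1.1] true OR true = true
[1] NOT true = false
[2.4] exactly-one(false, false) = false
[2] false OR true OR false OR false = true
[3.1.1.2] false OR false = false
[3.1.1] false AND false = false
[3.1.2.2] false OR true = true
[3.1.2] false → true (antecedent false ⇒ implication holds) = true
[3.1] false AND true = false
[3] NOT false = true
[root] false OR true OR true = true
Overall: true → granted

Granted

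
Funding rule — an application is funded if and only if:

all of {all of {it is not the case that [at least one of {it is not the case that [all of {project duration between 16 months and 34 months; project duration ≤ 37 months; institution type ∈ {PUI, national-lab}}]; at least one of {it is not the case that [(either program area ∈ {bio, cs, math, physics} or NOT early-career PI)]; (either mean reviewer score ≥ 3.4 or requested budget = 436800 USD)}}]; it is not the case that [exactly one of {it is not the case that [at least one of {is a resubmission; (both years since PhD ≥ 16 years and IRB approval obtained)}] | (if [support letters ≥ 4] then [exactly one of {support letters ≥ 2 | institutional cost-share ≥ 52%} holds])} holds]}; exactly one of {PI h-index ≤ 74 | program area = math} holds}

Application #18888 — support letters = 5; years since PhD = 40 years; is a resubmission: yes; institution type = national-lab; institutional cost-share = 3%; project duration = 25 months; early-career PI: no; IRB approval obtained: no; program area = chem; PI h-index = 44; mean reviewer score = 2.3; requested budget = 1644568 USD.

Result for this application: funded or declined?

Declined

Atomic conditions:
  project duration between 16 months and 34 months: 25 in [16, 34] is true
  project duration ≤ 37 months: 25 ≤ 37 is true
  institution type ∈ {PUI, national-lab}: national-lab is in the set → true
  program area ∈ {bio, cs, math, physics}: chem is not in the set → false
  NOT early-career PI: no → true
  mean reviewer score ≥ 3.4: 2.3 ≥ 3.4 is false
  requested budget = 436800 USD: 1644568 == 436800 is false
  is a resubmission: yes → true
  years since PhD ≥ 16 years: 40 ≥ 16 is true
  IRB approval obtained: no → false
  support letters ≥ 4: 5 ≥ 4 is true
  support letters ≥ 2: 5 ≥ 2 is true
  institutional cost-share ≥ 52%: 3 ≥ 52 is false
  PI h-index ≤ 74: 44 ≤ 74 is true
  program area = math: chem == math is false
Combine:
[1.1.1.1.1] true AND true AND true = true
[1.1.1.1] NOT true = false
[1.1.1.2.1.1] false OR true = true
[1.1.1.2.1] NOT true = false
[1.1.1.2.2] false OR false = false
[1.1.1.2] false OR false = false
[1.1.1] false OR false = false
[1.1] NOT false = true
[1.2.1.1.1.2] true AND false = false
[1.2.1.1.1] true OR false = true
[1.2.1.1] NOT true = false
[1.2.1.2.2] exactly-one(true, false) = true
[1.2.1.2] true → true = true
[1.2.1] exactly-one(false, true) = true
[1.2] NOT true = false
[1] true AND false = false
[2] exactly-one(true, false) = true
[root] false AND true = false
Overall: false → declined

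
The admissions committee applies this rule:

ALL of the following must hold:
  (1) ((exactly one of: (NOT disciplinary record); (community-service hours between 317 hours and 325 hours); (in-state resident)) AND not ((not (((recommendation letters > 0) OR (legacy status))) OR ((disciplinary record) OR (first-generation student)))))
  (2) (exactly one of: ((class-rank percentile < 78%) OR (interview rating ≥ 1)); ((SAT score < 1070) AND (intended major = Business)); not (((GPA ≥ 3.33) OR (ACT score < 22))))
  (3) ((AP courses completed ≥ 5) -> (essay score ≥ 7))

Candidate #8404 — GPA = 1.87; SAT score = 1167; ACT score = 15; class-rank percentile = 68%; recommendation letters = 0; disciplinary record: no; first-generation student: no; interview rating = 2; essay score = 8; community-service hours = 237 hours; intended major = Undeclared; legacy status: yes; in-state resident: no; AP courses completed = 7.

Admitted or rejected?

Atomic conditions:
  NOT disciplinary record: no → true
  community-service hours between 317 hours and 325 hours: 237 in [317, 325] is false
  in-state resident: no → false
  recommendation letters > 0: 0 > 0 is false
  legacy status: yes → true
  disciplinary record: no → false
  first-generation student: no → false
  class-rank percentile < 78%: 68 < 78 is true
  interview rating ≥ 1: 2 ≥ 1 is true
  SAT score < 1070: 1167 < 1070 is false
  intended major = Business: Undeclared == Business is false
  GPA ≥ 3.33: 1.87 ≥ 3.33 is false
  ACT score < 22: 15 < 22 is true
  AP courses completed ≥ 5: 7 ≥ 5 is true
  essay score ≥ 7: 8 ≥ 7 is true
Combine:
[1.1] exactly-one(true, false, false) = true
[1.2.1.1.1] false OR true = true
[1.2.1.1] NOT true = false
[1.2.1.2] false OR false = false
[1.2.1] false OR false = false
[1.2] NOT false = true
[1] true AND true = true
[2.1] true OR true = true
[2.2] false AND false = false
[2.3.1] false OR true = true
[2.3] NOT true = false
[2] exactly-one(true, false, false) = true
[3] true → true = true
[root] true AND true AND true = true
Overall: true → admitted

Admitted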